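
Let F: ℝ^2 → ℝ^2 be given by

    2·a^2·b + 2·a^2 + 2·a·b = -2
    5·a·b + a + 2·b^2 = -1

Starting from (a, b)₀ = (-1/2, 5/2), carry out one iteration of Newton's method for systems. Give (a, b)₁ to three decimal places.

(1.045, -1.182)

At (-1/2, 5/2): F = (1.250, 6.750).
Jacobian J = [[4·a·b + 4·a + 2·b, 2·a^2 + 2·a], [5·b + 1, 5·a + 4·b]].
At the point, J = [[-2.000, -0.500], [13.500, 7.500]] (det J = -8.250).
Solving J·Δ = −F gives Δ = (1.545, -3.682).
Then the next iterate is (a, b)₁ = (1.045, -1.182).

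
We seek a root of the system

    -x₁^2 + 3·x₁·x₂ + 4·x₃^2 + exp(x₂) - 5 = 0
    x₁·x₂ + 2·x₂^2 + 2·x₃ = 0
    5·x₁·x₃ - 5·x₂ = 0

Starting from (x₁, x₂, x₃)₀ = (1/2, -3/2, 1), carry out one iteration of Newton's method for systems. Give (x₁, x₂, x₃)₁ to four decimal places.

At (1/2, -3/2, 1): F = (-3.276870, 5.7500, 10.0000).
Jacobian J = [[-2·x₁ + 3·x₂, 3·x₁ + exp(x₂), 8·x₃], [x₂, x₁ + 4·x₂, 2], [5·x₃, -5, 5·x₁]].
At the point, J = [[-5.5000, 1.723130, 8.0000], [-1.5000, -5.5000, 2.0000], [5.0000, -5.0000, 2.5000]] (det J = 324.318040).
Solving J·Δ = −F gives Δ = (-0.7153, 1.1227, -0.3240).
Then the next iterate is (x₁, x₂, x₃)₁ = (-0.2153, -0.3773, 0.6760).

(-0.2153, -0.3773, 0.6760)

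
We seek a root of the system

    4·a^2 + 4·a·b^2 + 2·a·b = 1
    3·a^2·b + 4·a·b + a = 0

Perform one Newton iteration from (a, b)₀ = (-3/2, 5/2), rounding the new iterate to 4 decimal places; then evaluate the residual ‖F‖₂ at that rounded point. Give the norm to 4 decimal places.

7.0141

At (-3/2, 5/2): F = (-37.0000, 0.3750).
Jacobian J = [[8·a + 4·b^2 + 2·b, 8·a·b + 2·a], [6·a·b + 4·b + 1, 3·a^2 + 4·a]].
At the point, J = [[18.0000, -33.0000], [-11.5000, 0.7500]] (det J = -366.0000).
Solving J·Δ = −F gives Δ = (-0.0420, -1.1441).
Then the next iterate is (a, b)₁ = (-1.5420, 1.3559).
Re-evaluating at (-1.5420, 1.3559): F = (-7.010191, -0.233161), so ‖F‖₂ = 7.0141.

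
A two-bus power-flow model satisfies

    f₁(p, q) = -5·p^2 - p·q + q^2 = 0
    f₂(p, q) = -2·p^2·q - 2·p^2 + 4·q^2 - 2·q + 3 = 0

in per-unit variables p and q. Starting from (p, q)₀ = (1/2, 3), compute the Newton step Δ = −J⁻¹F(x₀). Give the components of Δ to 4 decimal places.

At (1/2, 3): F = (6.2500, 31.0000).
Jacobian J = [[-10·p - q, -p + 2·q], [-4·p·q - 4·p, -2·p^2 + 8·q - 2]].
At the point, J = [[-8.0000, 5.5000], [-8.0000, 21.5000]] (det J = -128.0000).
Solving J·Δ = −F gives Δ = (-0.2822, -1.5469).

(-0.2822, -1.5469)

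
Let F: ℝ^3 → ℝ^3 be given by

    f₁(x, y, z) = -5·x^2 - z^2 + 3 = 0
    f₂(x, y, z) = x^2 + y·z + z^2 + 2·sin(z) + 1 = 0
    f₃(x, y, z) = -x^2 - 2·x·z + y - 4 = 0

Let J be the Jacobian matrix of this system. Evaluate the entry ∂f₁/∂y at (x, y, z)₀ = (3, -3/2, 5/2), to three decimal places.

0.000

∂f₁/∂y = 0.
At (3, -3/2, 5/2) this is 0.000.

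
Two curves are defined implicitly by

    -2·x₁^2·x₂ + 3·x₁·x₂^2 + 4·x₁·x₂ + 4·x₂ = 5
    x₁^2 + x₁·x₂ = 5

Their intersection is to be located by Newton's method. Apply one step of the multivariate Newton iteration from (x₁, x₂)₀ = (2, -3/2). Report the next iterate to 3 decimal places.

At (2, -3/2): F = (2.500, -4.000).
Jacobian J = [[-4·x₁·x₂ + 3·x₂^2 + 4·x₂, -2·x₁^2 + 6·x₁·x₂ + 4·x₁ + 4], [2·x₁ + x₂, x₁]].
At the point, J = [[12.750, -14.000], [2.500, 2.000]] (det J = 60.500).
Solving J·Δ = −F gives Δ = (0.843, 0.946).
Then the next iterate is (x₁, x₂)₁ = (2.843, -0.554).

(2.843, -0.554)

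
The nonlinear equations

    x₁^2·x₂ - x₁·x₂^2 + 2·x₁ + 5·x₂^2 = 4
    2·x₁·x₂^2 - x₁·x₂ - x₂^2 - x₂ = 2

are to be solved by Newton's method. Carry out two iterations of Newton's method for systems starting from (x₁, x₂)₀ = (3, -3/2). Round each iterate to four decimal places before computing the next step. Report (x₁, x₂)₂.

(1.7758, -0.6414)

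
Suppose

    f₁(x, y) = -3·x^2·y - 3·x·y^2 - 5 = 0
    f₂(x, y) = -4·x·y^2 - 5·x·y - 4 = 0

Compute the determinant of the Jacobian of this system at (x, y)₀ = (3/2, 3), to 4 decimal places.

J = [[-6·x·y - 3·y^2, -3·x^2 - 6·x·y], [-4·y^2 - 5·y, -8·x·y - 5·x]].
At the point, J = [[-54.0000, -33.7500], [-51.0000, -43.5000]].
det J = 627.7500.

627.7500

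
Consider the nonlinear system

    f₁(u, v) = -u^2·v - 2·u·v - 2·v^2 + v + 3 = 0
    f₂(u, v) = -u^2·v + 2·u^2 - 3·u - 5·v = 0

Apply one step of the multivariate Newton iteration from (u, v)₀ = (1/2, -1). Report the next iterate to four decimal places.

(-0.9286, -0.1905)

At (1/2, -1): F = (1.2500, 4.2500).
Jacobian J = [[-2·u·v - 2·v, -u^2 - 2·u - 4·v + 1], [-2·u·v + 4·u - 3, -u^2 - 5]].
At the point, J = [[3.0000, 3.7500], [0.0000, -5.2500]] (det J = -15.7500).
Solving J·Δ = −F gives Δ = (-1.4286, 0.8095).
Then the next iterate is (u, v)₁ = (-0.9286, -0.1905).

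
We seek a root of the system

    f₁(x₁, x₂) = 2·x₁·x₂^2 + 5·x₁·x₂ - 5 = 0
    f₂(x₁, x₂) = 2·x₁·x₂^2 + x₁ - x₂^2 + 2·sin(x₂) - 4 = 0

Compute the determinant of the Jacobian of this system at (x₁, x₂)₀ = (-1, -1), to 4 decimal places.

-18.2418

J = [[2·x₂^2 + 5·x₂, 4·x₁·x₂ + 5·x₁], [2·x₂^2 + 1, 4·x₁·x₂ - 2·x₂ + 2·cos(x₂)]].
At the point, J = [[-3.0000, -1.0000], [3.0000, 7.080605]].
det J = -18.2418.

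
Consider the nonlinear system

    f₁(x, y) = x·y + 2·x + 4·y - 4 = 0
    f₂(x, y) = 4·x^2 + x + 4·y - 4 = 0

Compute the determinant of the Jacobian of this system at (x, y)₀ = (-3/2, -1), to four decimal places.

31.5000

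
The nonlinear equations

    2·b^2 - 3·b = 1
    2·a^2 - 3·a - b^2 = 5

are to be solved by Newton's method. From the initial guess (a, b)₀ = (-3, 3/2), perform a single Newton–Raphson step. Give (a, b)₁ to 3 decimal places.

(-1.750, 1.833)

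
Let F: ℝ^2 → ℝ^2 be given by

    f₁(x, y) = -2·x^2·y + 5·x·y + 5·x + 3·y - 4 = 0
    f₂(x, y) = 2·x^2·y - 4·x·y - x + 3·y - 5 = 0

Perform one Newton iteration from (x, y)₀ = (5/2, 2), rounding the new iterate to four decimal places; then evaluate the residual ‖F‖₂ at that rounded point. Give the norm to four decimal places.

29.5714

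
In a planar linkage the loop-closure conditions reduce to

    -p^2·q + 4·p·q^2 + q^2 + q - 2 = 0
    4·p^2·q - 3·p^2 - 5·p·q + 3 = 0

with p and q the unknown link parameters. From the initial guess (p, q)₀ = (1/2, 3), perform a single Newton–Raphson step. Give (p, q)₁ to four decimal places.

At (1/2, 3): F = (27.2500, -2.2500).
Jacobian J = [[-2·p·q + 4·q^2, -p^2 + 8·p·q + 2·q + 1], [8·p·q - 6·p - 5·q, 4·p^2 - 5·p]].
At the point, J = [[33.0000, 18.7500], [-6.0000, -1.5000]] (det J = 63.0000).
Solving J·Δ = −F gives Δ = (-0.0208, -1.4167).
Then the next iterate is (p, q)₁ = (0.4792, 1.5833).

(0.4792, 1.5833)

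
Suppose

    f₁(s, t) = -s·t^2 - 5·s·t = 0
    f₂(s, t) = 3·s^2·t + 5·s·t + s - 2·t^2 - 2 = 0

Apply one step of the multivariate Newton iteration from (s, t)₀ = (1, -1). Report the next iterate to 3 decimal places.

At (1, -1): F = (4.000, -11.000).
Jacobian J = [[-t^2 - 5·t, -2·s·t - 5·s], [6·s·t + 5·t + 1, 3·s^2 + 5·s - 4·t]].
At the point, J = [[4.000, -3.000], [-10.000, 12.000]] (det J = 18.000).
Solving J·Δ = −F gives Δ = (-0.833, 0.222).
Then the next iterate is (s, t)₁ = (0.167, -0.778).

(0.167, -0.778)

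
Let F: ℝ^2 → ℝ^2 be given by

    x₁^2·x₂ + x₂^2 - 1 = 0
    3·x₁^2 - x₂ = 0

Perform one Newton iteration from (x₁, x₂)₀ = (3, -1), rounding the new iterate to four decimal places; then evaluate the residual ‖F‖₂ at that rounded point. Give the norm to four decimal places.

7.5766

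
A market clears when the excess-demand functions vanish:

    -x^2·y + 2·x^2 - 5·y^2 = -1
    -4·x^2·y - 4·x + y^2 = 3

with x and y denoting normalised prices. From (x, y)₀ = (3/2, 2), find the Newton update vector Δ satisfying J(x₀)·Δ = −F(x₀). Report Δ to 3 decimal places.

(-0.669, -0.854)

At (3/2, 2): F = (-19.000, -23.000).
Jacobian J = [[-2·x·y + 4·x, -x^2 - 10·y], [-8·x·y - 4, -4·x^2 + 2·y]].
At the point, J = [[0.000, -22.250], [-28.000, -5.000]] (det J = -623.000).
Solving J·Δ = −F gives Δ = (-0.669, -0.854).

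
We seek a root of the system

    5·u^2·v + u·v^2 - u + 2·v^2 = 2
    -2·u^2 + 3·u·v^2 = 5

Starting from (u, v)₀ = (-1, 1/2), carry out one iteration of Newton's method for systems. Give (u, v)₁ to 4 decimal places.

(2.6667, 3.7222)

At (-1, 1/2): F = (1.7500, -7.7500).
Jacobian J = [[10·u·v + v^2 - 1, 5·u^2 + 2·u·v + 4·v], [-4·u + 3·v^2, 6·u·v]].
At the point, J = [[-5.7500, 6.0000], [4.7500, -3.0000]] (det J = -11.2500).
Solving J·Δ = −F gives Δ = (3.6667, 3.2222).
Then the next iterate is (u, v)₁ = (2.6667, 3.7222).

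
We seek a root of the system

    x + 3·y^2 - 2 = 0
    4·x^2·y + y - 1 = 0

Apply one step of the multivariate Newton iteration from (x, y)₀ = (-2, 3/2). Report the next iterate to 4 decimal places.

(-1.2543, 1.1116)

At (-2, 3/2): F = (2.7500, 24.5000).
Jacobian J = [[1, 6·y], [8·x·y, 4·x^2 + 1]].
At the point, J = [[1.0000, 9.0000], [-24.0000, 17.0000]] (det J = 233.0000).
Solving J·Δ = −F gives Δ = (0.7457, -0.3884).
Then the next iterate is (x, y)₁ = (-1.2543, 1.1116).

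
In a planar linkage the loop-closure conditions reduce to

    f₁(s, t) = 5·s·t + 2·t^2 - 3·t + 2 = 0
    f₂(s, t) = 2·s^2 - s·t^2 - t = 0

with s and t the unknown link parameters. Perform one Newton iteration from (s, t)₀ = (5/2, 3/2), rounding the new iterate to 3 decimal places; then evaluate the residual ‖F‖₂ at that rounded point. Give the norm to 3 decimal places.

5.540

At (5/2, 3/2): F = (20.750, 5.375).
Jacobian J = [[5·t, 5·s + 4·t - 3], [4·s - t^2, -2·s·t - 1]].
At the point, J = [[7.500, 15.500], [7.750, -8.500]] (det J = -183.875).
Solving J·Δ = −F gives Δ = (-1.412, -0.655).
Then the next iterate is (s, t)₁ = (1.088, 0.845).
Re-evaluating at (1.088, 0.845): F = (5.48985, 0.74563), so ‖F‖₂ = 5.540.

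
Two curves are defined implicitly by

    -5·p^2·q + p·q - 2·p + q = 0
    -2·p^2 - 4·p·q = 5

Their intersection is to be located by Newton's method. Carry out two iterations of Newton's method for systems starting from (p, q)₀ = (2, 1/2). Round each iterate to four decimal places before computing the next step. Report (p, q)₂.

(-0.3881, 3.2470)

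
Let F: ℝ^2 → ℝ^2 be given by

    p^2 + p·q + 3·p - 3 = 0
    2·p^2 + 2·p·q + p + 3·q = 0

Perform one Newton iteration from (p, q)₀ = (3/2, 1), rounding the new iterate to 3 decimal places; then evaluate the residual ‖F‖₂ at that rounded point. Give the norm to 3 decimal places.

At (3/2, 1): F = (5.250, 12.000).
Jacobian J = [[2·p + q + 3, p], [4·p + 2·q + 1, 2·p + 3]].
At the point, J = [[7.000, 1.500], [9.000, 6.000]] (det J = 28.500).
Solving J·Δ = −F gives Δ = (-0.474, -1.289).
Then the next iterate is (p, q)₁ = (1.026, -0.289).
Re-evaluating at (1.026, -0.289): F = (0.83416, 1.67132), so ‖F‖₂ = 1.868.

1.868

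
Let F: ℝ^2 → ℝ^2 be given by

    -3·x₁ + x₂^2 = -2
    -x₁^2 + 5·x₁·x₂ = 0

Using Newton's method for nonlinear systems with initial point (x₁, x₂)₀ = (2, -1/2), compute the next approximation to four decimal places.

At (2, -1/2): F = (-3.7500, -9.0000).
Jacobian J = [[-3, 2·x₂], [-2·x₁ + 5·x₂, 5·x₁]].
At the point, J = [[-3.0000, -1.0000], [-6.5000, 10.0000]] (det J = -36.5000).
Solving J·Δ = −F gives Δ = (-1.2740, 0.0719).
Then the next iterate is (x₁, x₂)₁ = (0.7260, -0.4281).

(0.7260, -0.4281)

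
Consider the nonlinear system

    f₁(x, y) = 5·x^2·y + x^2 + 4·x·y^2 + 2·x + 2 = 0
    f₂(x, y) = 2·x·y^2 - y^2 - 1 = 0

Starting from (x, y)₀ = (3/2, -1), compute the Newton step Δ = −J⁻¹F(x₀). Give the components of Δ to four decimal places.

(0.2843, 0.3922)

At (3/2, -1): F = (2.0000, 1.0000).
Jacobian J = [[10·x·y + 2·x + 4·y^2 + 2, 5·x^2 + 8·x·y], [2·y^2, 4·x·y - 2·y]].
At the point, J = [[-6.0000, -0.7500], [2.0000, -4.0000]] (det J = 25.5000).
Solving J·Δ = −F gives Δ = (0.2843, 0.3922).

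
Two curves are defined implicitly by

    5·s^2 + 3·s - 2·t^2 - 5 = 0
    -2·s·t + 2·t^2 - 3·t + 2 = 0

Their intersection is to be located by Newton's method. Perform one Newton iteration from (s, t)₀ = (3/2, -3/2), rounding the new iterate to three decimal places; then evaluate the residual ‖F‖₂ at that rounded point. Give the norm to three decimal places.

At (3/2, -3/2): F = (6.250, 15.500).
Jacobian J = [[10·s + 3, -4·t], [-2·t, -2·s + 4·t - 3]].
At the point, J = [[18.000, 6.000], [3.000, -12.000]] (det J = -234.000).
Solving J·Δ = −F gives Δ = (-0.718, 1.112).
Then the next iterate is (s, t)₁ = (0.782, -0.388).
Re-evaluating at (0.782, -0.388): F = (0.10253, 4.07192), so ‖F‖₂ = 4.073.

4.073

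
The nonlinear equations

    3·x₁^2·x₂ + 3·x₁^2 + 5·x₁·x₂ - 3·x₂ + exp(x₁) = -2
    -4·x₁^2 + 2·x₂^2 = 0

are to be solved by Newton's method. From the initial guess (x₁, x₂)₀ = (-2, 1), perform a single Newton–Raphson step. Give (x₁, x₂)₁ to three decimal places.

(-1.352, 1.907)

At (-2, 1): F = (13.13534, -14.000).
Jacobian J = [[6·x₁·x₂ + 6·x₁ + 5·x₂ + exp(x₁), 3·x₁^2 + 5·x₁ - 3], [-8·x₁, 4·x₂]].
At the point, J = [[-18.86466, -1.000], [16.000, 4.000]] (det J = -59.45866).
Solving J·Δ = −F gives Δ = (0.648, 0.907).
Then the next iterate is (x₁, x₂)₁ = (-1.352, 1.907).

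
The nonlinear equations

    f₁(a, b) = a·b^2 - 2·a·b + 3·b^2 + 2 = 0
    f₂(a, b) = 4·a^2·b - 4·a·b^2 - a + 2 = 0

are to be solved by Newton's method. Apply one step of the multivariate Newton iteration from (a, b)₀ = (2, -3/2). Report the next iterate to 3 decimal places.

At (2, -3/2): F = (19.250, -42.000).
Jacobian J = [[b^2 - 2·b, 2·a·b - 2·a + 6·b], [8·a·b - 4·b^2 - 1, 4·a^2 - 8·a·b]].
At the point, J = [[5.250, -19.000], [-34.000, 40.000]] (det J = -436.000).
Solving J·Δ = −F gives Δ = (-0.064, 0.995).
Then the next iterate is (a, b)₁ = (1.936, -0.505).

(1.936, -0.505)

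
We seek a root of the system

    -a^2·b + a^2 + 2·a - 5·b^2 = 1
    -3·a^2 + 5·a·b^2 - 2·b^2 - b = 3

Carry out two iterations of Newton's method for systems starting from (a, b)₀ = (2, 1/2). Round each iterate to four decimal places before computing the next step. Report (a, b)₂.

(-0.6139, -0.7243)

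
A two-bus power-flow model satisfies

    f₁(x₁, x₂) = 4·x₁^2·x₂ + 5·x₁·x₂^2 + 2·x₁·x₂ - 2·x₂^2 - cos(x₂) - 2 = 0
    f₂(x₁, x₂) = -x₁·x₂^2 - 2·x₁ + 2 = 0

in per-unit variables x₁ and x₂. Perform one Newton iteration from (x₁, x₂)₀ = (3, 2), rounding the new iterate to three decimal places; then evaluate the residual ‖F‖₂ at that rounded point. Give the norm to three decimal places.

At (3, 2): F = (134.41615, -16.000).
Jacobian J = [[8·x₁·x₂ + 5·x₂^2 + 2·x₂, 4·x₁^2 + 10·x₁·x₂ + 2·x₁ - 4·x₂ + sin(x₂)], [-x₂^2 - 2, -2·x₁·x₂]].
At the point, J = [[72.000, 94.90930], [-6.000, -12.000]] (det J = -294.54422).
Solving J·Δ = −F gives Δ = (-0.321, -1.173).
Then the next iterate is (x₁, x₂)₁ = (2.679, 0.827).
Re-evaluating at (2.679, 0.827): F = (33.28900, -5.19025), so ‖F‖₂ = 33.691.

33.691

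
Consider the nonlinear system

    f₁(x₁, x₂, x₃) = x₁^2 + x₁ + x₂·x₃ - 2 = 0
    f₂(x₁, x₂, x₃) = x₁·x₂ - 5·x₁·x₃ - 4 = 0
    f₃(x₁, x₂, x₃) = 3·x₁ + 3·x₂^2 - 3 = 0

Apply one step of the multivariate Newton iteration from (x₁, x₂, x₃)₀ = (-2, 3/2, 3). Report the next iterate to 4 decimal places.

(-1.0964, 1.4488, 1.9096)

At (-2, 3/2, 3): F = (4.5000, 23.0000, -2.2500).
Jacobian J = [[2·x₁ + 1, x₃, x₂], [x₂ - 5·x₃, x₁, -5·x₁], [3, 6·x₂, 0]].
At the point, J = [[-3.0000, 3.0000, 1.5000], [-13.5000, -2.0000, 10.0000], [3.0000, 9.0000, 0.0000]] (det J = 186.7500).
Solving J·Δ = −F gives Δ = (0.9036, -0.0512, -1.0904).
Then the next iterate is (x₁, x₂, x₃)₁ = (-1.0964, 1.4488, 1.9096).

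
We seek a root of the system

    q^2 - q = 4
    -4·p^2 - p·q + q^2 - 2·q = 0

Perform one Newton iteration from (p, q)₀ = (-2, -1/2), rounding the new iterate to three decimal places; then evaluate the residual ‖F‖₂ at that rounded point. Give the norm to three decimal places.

2.860

At (-2, -1/2): F = (-3.250, -15.750).
Jacobian J = [[0, 2·q - 1], [-8·p - q, -p + 2·q - 2]].
At the point, J = [[0.000, -2.000], [16.500, -1.000]] (det J = 33.000).
Solving J·Δ = −F gives Δ = (0.856, -1.625).
Then the next iterate is (p, q)₁ = (-1.144, -2.125).
Re-evaluating at (-1.144, -2.125): F = (2.64062, 1.09968), so ‖F‖₂ = 2.860.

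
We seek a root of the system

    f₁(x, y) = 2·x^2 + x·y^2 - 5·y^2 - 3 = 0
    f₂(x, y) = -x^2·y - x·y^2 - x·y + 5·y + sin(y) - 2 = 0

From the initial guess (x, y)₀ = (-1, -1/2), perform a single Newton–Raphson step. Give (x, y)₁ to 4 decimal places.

(0.1734, 0.6501)

At (-1, -1/2): F = (-2.5000, -4.729426).
Jacobian J = [[4·x + y^2, 2·x·y - 10·y], [-2·x·y - y^2 - y, -x^2 - 2·x·y - x + cos(y) + 5]].
At the point, J = [[-3.7500, 6.0000], [-0.7500, 4.877583]] (det J = -13.790935).
Solving J·Δ = −F gives Δ = (1.1734, 1.1501).
Then the next iterate is (x, y)₁ = (0.1734, 0.6501).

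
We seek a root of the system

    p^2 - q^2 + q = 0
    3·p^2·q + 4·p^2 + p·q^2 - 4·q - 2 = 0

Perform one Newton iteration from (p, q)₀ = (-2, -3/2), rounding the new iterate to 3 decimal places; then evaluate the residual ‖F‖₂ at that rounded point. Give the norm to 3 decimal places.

0.376

At (-2, -3/2): F = (0.250, -2.500).
Jacobian J = [[2·p, -2·q + 1], [6·p·q + 8·p + q^2, 3·p^2 + 2·p·q - 4]].
At the point, J = [[-4.000, 4.000], [4.250, 14.000]] (det J = -73.000).
Solving J·Δ = −F gives Δ = (0.185, 0.122).
Then the next iterate is (p, q)₁ = (-1.815, -1.378).
Re-evaluating at (-1.815, -1.378): F = (0.01734, -0.37590), so ‖F‖₂ = 0.376.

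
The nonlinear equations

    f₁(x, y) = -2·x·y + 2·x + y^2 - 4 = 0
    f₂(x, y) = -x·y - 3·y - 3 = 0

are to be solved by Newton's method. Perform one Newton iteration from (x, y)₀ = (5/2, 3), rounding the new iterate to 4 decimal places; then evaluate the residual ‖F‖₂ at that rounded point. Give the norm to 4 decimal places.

5.6753

At (5/2, 3): F = (-5.0000, -19.5000).
Jacobian J = [[-2·y + 2, -2·x + 2·y], [-y, -x - 3]].
At the point, J = [[-4.0000, 1.0000], [-3.0000, -5.5000]] (det J = 25.0000).
Solving J·Δ = −F gives Δ = (-1.8800, -2.5200).
Then the next iterate is (x, y)₁ = (0.6200, 0.4800).
Re-evaluating at (0.6200, 0.4800): F = (-3.1248, -4.7376), so ‖F‖₂ = 5.6753.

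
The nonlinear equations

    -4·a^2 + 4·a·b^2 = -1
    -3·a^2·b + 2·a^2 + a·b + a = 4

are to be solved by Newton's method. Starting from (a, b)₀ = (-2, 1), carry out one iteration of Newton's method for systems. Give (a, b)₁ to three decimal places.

At (-2, 1): F = (-23.000, -12.000).
Jacobian J = [[-8·a + 4·b^2, 8·a·b], [-6·a·b + 4·a + b + 1, -3·a^2 + a]].
At the point, J = [[20.000, -16.000], [6.000, -14.000]] (det J = -184.000).
Solving J·Δ = −F gives Δ = (0.707, -0.554).
Then the next iterate is (a, b)₁ = (-1.293, 0.446).

(-1.293, 0.446)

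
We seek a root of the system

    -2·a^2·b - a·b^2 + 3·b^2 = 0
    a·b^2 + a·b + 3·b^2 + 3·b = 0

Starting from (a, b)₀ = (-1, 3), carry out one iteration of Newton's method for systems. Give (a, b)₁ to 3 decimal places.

(-1.486, 1.703)

At (-1, 3): F = (30.000, 24.000).
Jacobian J = [[-4·a·b - b^2, -2·a^2 - 2·a·b + 6·b], [b^2 + b, 2·a·b + a + 6·b + 3]].
At the point, J = [[3.000, 22.000], [12.000, 14.000]] (det J = -222.000).
Solving J·Δ = −F gives Δ = (-0.486, -1.297).
Then the next iterate is (a, b)₁ = (-1.486, 1.703).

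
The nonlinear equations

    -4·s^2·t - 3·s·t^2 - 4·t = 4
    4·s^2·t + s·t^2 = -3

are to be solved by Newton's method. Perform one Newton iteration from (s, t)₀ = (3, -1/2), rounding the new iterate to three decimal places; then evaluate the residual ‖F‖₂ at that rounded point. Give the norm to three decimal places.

1.688

At (3, -1/2): F = (13.750, -14.250).
Jacobian J = [[-8·s·t - 3·t^2, -4·s^2 - 6·s·t - 4], [8·s·t + t^2, 4·s^2 + 2·s·t]].
At the point, J = [[11.250, -31.000], [-11.750, 33.000]] (det J = 7.000).
Solving J·Δ = −F gives Δ = (-1.714, -0.179).
Then the next iterate is (s, t)₁ = (1.286, -0.679).
Re-evaluating at (1.286, -0.679): F = (1.42901, -0.89881), so ‖F‖₂ = 1.688.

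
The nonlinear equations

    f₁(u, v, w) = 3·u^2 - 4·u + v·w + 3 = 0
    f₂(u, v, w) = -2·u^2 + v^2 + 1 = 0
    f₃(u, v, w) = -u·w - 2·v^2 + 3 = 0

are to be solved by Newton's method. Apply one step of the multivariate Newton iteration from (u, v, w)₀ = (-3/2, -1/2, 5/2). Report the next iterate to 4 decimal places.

At (-3/2, -1/2, 5/2): F = (14.5000, -3.2500, 6.2500).
Jacobian J = [[6·u - 4, w, v], [-4·u, 2·v, 0], [-w, -4·v, -u]].
At the point, J = [[-13.0000, 2.5000, -0.5000], [6.0000, -1.0000, 0.0000], [-2.5000, 2.0000, 1.5000]] (det J = -7.7500).
Solving J·Δ = −F gives Δ = (-1.2177, -10.5565, 7.8790).
Then the next iterate is (u, v, w)₁ = (-2.7177, -11.0565, 10.3790).

(-2.7177, -11.0565, 10.3790)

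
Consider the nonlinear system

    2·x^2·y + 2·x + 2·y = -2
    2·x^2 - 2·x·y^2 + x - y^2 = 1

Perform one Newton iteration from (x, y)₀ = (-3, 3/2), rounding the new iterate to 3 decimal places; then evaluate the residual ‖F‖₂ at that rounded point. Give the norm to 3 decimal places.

9.480

At (-3, 3/2): F = (26.000, 25.250).
Jacobian J = [[4·x·y + 2, 2·x^2 + 2], [4·x - 2·y^2 + 1, -4·x·y - 2·y]].
At the point, J = [[-16.000, 20.000], [-15.500, 15.000]] (det J = 70.000).
Solving J·Δ = −F gives Δ = (1.643, 0.014).
Then the next iterate is (x, y)₁ = (-1.357, 1.514).
Re-evaluating at (-1.357, 1.514): F = (7.88991, 5.25472), so ‖F‖₂ = 9.480.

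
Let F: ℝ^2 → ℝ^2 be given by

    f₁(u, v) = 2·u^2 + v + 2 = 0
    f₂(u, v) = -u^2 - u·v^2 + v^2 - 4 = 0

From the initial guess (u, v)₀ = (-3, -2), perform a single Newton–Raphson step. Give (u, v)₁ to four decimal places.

(-1.4684, -1.6211)

At (-3, -2): F = (18.0000, 3.0000).
Jacobian J = [[4·u, 1], [-2·u - v^2, -2·u·v + 2·v]].
At the point, J = [[-12.0000, 1.0000], [2.0000, -16.0000]] (det J = 190.0000).
Solving J·Δ = −F gives Δ = (1.5316, 0.3789).
Then the next iterate is (u, v)₁ = (-1.4684, -1.6211).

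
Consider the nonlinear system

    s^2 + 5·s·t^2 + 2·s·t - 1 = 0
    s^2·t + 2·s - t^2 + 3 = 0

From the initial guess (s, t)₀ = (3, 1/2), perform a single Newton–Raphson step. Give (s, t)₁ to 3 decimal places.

At (3, 1/2): F = (14.750, 13.250).
Jacobian J = [[2·s + 5·t^2 + 2·t, 10·s·t + 2·s], [2·s·t + 2, s^2 - 2·t]].
At the point, J = [[8.250, 21.000], [5.000, 8.000]] (det J = -39.000).
Solving J·Δ = −F gives Δ = (-4.109, 0.912).
Then the next iterate is (s, t)₁ = (-1.109, 1.412).

(-1.109, 1.412)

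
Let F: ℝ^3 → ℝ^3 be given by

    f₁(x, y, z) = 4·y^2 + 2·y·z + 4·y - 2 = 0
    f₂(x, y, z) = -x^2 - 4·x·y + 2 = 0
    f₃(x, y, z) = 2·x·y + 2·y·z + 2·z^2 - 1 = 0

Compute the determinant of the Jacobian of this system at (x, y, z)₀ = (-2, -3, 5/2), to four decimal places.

576.0000

J = [[0, 8·y + 2·z + 4, 2·y], [-2·x - 4·y, -4·x, 0], [2·y, 2·x + 2·z, 2·y + 4·z]].
At the point, J = [[0.0000, -15.0000, -6.0000], [16.0000, 8.0000, 0.0000], [-6.0000, 1.0000, 4.0000]].
det J = 576.0000.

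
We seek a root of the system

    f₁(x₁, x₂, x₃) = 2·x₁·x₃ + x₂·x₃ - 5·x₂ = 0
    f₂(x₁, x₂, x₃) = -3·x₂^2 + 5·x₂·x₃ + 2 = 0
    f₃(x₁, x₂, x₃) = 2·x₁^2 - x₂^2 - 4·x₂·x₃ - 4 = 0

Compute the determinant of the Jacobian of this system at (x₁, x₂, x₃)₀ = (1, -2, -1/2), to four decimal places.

84.0000

J = [[2·x₃, x₃ - 5, 2·x₁ + x₂], [0, -6·x₂ + 5·x₃, 5·x₂], [4·x₁, -2·x₂ - 4·x₃, -4·x₂]].
At the point, J = [[-1.0000, -5.5000, 0.0000], [0.0000, 9.5000, -10.0000], [4.0000, 6.0000, 8.0000]].
det J = 84.0000.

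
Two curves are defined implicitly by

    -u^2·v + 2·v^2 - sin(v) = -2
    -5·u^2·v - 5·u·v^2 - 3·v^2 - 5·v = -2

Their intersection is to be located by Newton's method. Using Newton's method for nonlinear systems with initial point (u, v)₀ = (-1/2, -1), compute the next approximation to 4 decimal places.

At (-1/2, -1): F = (5.091471, 7.7500).
Jacobian J = [[-2·u·v, -u^2 + 4·v - cos(v)], [-10·u·v - 5·v^2, -5·u^2 - 10·u·v - 6·v - 5]].
At the point, J = [[-1.0000, -4.790302], [-10.0000, -5.2500]] (det J = -42.653023).
Solving J·Δ = −F gives Δ = (0.2437, 1.0120).
Then the next iterate is (u, v)₁ = (-0.2563, 0.0120).

(-0.2563, 0.0120)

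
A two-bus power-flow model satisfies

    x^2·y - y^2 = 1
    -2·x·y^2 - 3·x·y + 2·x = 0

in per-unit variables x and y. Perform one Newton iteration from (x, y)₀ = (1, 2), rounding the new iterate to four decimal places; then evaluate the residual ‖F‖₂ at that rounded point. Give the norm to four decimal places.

At (1, 2): F = (-3.0000, -12.0000).
Jacobian J = [[2·x·y, x^2 - 2·y], [-2·y^2 - 3·y + 2, -4·x·y - 3·x]].
At the point, J = [[4.0000, -3.0000], [-12.0000, -11.0000]] (det J = -80.0000).
Solving J·Δ = −F gives Δ = (-0.0375, -1.0500).
Then the next iterate is (x, y)₁ = (0.9625, 0.9500).
Re-evaluating at (0.9625, 0.9500): F = (-1.022414, -2.555438), so ‖F‖₂ = 2.7524.

2.7524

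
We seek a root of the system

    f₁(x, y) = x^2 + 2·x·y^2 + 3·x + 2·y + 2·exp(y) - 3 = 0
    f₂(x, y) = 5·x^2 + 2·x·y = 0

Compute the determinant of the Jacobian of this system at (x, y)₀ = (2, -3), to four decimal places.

406.6060

J = [[2·x + 2·y^2 + 3, 4·x·y + 2·exp(y) + 2], [10·x + 2·y, 2·x]].
At the point, J = [[25.0000, -21.900426], [14.0000, 4.0000]].
det J = 406.6060.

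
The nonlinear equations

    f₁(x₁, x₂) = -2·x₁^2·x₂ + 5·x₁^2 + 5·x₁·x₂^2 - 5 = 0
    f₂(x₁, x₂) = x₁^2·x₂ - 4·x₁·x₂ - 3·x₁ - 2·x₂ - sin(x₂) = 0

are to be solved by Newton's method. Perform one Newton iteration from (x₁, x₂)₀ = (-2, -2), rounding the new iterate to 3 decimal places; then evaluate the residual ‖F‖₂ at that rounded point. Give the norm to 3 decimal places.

At (-2, -2): F = (-9.000, -13.09070).
Jacobian J = [[-4·x₁·x₂ + 10·x₁ + 5·x₂^2, -2·x₁^2 + 10·x₁·x₂], [2·x₁·x₂ - 4·x₂ - 3, x₁^2 - 4·x₁ - cos(x₂) - 2]].
At the point, J = [[-16.000, 32.000], [13.000, 10.41615]] (det J = -582.65835).
Solving J·Δ = −F gives Δ = (0.558, 0.560).
Then the next iterate is (x₁, x₂)₁ = (-1.442, -1.440).
Re-evaluating at (-1.442, -1.440): F = (-3.56527, -3.10275), so ‖F‖₂ = 4.726.

4.726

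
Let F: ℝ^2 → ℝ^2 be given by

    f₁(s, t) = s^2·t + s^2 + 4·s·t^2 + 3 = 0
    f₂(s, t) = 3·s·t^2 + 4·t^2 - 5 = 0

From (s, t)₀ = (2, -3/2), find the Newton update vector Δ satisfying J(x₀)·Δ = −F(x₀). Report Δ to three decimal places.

At (2, -3/2): F = (19.000, 17.500).
Jacobian J = [[2·s·t + 2·s + 4·t^2, s^2 + 8·s·t], [3·t^2, 6·s·t + 8·t]].
At the point, J = [[7.000, -20.000], [6.750, -30.000]] (det J = -75.000).
Solving J·Δ = −F gives Δ = (-2.933, -0.077).

(-2.933, -0.077)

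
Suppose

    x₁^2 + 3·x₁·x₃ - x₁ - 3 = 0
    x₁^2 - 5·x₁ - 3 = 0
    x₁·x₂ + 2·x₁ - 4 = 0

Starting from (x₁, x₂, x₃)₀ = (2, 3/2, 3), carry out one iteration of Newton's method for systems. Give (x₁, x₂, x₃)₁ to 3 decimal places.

At (2, 3/2, 3): F = (17.000, -9.000, 3.000).
Jacobian J = [[2·x₁ + 3·x₃ - 1, 0, 3·x₁], [2·x₁ - 5, 0, 0], [x₂ + 2, x₁, 0]].
At the point, J = [[12.000, 0.000, 6.000], [-1.000, 0.000, 0.000], [3.500, 2.000, 0.000]] (det J = -12.000).
Solving J·Δ = −F gives Δ = (-9.000, 14.250, 15.167).
Then the next iterate is (x₁, x₂, x₃)₁ = (-7.000, 15.750, 18.167).

(-7.000, 15.750, 18.167)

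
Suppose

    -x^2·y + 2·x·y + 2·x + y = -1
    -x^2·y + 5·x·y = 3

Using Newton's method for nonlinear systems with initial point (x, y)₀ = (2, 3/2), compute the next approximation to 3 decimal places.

(6.400, -0.600)

At (2, 3/2): F = (6.500, 6.000).
Jacobian J = [[-2·x·y + 2·y + 2, -x^2 + 2·x + 1], [-2·x·y + 5·y, -x^2 + 5·x]].
At the point, J = [[-1.000, 1.000], [1.500, 6.000]] (det J = -7.500).
Solving J·Δ = −F gives Δ = (4.400, -2.100).
Then the next iterate is (x, y)₁ = (6.400, -0.600).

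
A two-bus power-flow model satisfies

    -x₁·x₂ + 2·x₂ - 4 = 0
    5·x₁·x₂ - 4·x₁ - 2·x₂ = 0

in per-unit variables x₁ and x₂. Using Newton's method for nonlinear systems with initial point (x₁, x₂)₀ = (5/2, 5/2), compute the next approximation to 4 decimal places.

(0.3636, 2.6818)

At (5/2, 5/2): F = (-5.2500, 16.2500).
Jacobian J = [[-x₂, -x₁ + 2], [5·x₂ - 4, 5·x₁ - 2]].
At the point, J = [[-2.5000, -0.5000], [8.5000, 10.5000]] (det J = -22.0000).
Solving J·Δ = −F gives Δ = (-2.1364, 0.1818).
Then the next iterate is (x₁, x₂)₁ = (0.3636, 2.6818).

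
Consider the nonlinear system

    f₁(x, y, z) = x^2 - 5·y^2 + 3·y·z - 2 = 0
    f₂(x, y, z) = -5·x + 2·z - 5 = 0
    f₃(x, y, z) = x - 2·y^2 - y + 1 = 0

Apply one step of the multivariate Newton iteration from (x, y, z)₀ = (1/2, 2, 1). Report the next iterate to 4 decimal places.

(-0.6909, 0.9232, 0.7726)

At (1/2, 2, 1): F = (-15.7500, -5.5000, -8.5000).
Jacobian J = [[2·x, -10·y + 3·z, 3·y], [-5, 0, 2], [1, -4·y - 1, 0]].
At the point, J = [[1.0000, -17.0000, 6.0000], [-5.0000, 0.0000, 2.0000], [1.0000, -9.0000, 0.0000]] (det J = 254.0000).
Solving J·Δ = −F gives Δ = (-1.1909, -1.0768, -0.2274).
Then the next iterate is (x, y, z)₁ = (-0.6909, 0.9232, 0.7726).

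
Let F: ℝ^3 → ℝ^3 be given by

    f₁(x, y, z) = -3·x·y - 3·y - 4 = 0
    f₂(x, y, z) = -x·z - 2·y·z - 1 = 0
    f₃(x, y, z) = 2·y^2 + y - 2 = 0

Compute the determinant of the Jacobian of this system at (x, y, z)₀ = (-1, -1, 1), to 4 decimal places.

J = [[-3·y, -3·x - 3, 0], [-z, -2·z, -x - 2·y], [0, 4·y + 1, 0]].
At the point, J = [[3.0000, 0.0000, 0.0000], [-1.0000, -2.0000, 3.0000], [0.0000, -3.0000, 0.0000]].
det J = 27.0000.

27.0000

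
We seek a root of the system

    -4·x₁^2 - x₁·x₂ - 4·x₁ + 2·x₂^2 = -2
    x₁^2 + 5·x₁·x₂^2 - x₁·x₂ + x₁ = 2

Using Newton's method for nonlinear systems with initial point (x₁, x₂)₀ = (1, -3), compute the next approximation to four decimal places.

At (1, -3): F = (15.0000, 48.0000).
Jacobian J = [[-8·x₁ - x₂ - 4, -x₁ + 4·x₂], [2·x₁ + 5·x₂^2 - x₂ + 1, 10·x₁·x₂ - x₁]].
At the point, J = [[-9.0000, -13.0000], [51.0000, -31.0000]] (det J = 942.0000).
Solving J·Δ = −F gives Δ = (-0.1688, 1.2707).
Then the next iterate is (x₁, x₂)₁ = (0.8312, -1.7293).

(0.8312, -1.7293)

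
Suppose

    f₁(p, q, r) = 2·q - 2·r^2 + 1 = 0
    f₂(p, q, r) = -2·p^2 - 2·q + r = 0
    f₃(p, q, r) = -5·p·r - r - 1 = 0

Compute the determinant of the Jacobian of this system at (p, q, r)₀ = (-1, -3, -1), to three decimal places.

J = [[0, 2, -4·r], [-4·p, -2, 1], [-5·r, 0, -5·p - 1]].
At the point, J = [[0.000, 2.000, 4.000], [4.000, -2.000, 1.000], [5.000, 0.000, 4.000]].
det J = 18.000.

18.000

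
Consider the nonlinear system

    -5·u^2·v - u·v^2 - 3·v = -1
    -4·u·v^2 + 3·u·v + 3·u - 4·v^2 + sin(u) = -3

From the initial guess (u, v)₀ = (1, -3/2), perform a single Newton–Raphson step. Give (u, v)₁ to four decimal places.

(0.2802, -1.1856)

At (1, -3/2): F = (10.7500, -15.658529).
Jacobian J = [[-10·u·v - v^2, -5·u^2 - 2·u·v - 3], [-4·v^2 + 3·v + cos(u) + 3, -8·u·v + 3·u - 8·v]].
At the point, J = [[12.7500, -5.0000], [-9.959698, 27.0000]] (det J = 294.451512).
Solving J·Δ = −F gives Δ = (-0.7198, 0.3144).
Then the next iterate is (u, v)₁ = (0.2802, -1.1856).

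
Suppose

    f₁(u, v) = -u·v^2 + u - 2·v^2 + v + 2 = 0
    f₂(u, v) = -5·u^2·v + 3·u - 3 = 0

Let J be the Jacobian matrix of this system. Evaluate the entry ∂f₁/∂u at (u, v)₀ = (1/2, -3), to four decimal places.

∂f₁/∂u = -v^2 + 1.
At (1/2, -3) this is -8.0000.

-8.0000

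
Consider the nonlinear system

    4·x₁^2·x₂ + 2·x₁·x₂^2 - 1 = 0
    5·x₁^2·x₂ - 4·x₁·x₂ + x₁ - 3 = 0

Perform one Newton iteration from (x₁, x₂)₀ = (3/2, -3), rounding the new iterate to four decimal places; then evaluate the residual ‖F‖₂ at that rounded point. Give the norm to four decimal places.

5.3801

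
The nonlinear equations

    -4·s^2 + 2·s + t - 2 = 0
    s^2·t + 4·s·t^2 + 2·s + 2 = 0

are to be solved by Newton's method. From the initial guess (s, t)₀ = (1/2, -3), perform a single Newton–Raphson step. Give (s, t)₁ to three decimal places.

At (1/2, -3): F = (-5.000, 20.250).
Jacobian J = [[-8·s + 2, 1], [2·s·t + 4·t^2 + 2, s^2 + 8·s·t]].
At the point, J = [[-2.000, 1.000], [35.000, -11.750]] (det J = -11.500).
Solving J·Δ = −F gives Δ = (3.348, 11.696).
Then the next iterate is (s, t)₁ = (3.848, 8.696).

(3.848, 8.696)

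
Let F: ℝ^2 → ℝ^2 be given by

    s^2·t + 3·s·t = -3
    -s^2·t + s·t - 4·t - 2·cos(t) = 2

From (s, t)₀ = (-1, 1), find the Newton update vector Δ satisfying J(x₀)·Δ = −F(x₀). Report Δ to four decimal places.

(13.3565, 7.1783)

At (-1, 1): F = (1.0000, -9.080605).
Jacobian J = [[2·s·t + 3·t, s^2 + 3·s], [-2·s·t + t, -s^2 + s + 2·sin(t) - 4]].
At the point, J = [[1.0000, -2.0000], [3.0000, -4.317058]] (det J = 1.682942).
Solving J·Δ = −F gives Δ = (13.3565, 7.1783).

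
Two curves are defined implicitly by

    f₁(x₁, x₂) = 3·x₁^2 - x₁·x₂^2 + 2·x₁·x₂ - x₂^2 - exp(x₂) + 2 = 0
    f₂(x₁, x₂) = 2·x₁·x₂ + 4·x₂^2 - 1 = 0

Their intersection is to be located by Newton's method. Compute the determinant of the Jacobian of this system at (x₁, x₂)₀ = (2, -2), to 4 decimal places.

J = [[6·x₁ - x₂^2 + 2·x₂, -2·x₁·x₂ + 2·x₁ - 2·x₂ - exp(x₂)], [2·x₂, 2·x₁ + 8·x₂]].
At the point, J = [[4.0000, 15.864665], [-4.0000, -12.0000]].
det J = 15.4587.

15.4587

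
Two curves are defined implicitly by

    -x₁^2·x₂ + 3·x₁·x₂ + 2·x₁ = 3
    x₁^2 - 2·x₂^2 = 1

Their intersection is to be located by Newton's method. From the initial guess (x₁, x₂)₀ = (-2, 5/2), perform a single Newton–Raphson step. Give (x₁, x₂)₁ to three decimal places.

(-1.043, 1.167)

At (-2, 5/2): F = (-32.000, -9.500).
Jacobian J = [[-2·x₁·x₂ + 3·x₂ + 2, -x₁^2 + 3·x₁], [2·x₁, -4·x₂]].
At the point, J = [[19.500, -10.000], [-4.000, -10.000]] (det J = -235.000).
Solving J·Δ = −F gives Δ = (0.957, -1.333).
Then the next iterate is (x₁, x₂)₁ = (-1.043, 1.167).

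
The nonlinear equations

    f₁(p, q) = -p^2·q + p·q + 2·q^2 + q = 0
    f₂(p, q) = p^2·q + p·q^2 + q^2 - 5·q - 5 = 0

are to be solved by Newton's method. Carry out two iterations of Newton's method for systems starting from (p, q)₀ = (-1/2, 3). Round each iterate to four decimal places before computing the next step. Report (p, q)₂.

At (-1/2, 3): F = (18.7500, -14.7500).
Jacobian J = [[-2·p·q + q, -p^2 + p + 4·q + 1], [2·p·q + q^2, p^2 + 2·p·q + 2·q - 5]].
At the point, J = [[6.0000, 12.2500], [6.0000, -1.7500]] (det J = -84.0000).
Solving J·Δ = −F gives Δ = (1.7604, -2.3929).
Then the next iterate is (p, q)₁ = (1.2604, 0.6071).
Round to (1.2604, 0.6071) and repeat: F = (1.144986, -6.237939), J = [[-0.923278, 3.100192], [1.898948, -0.666814]].
Δ = (3.5238, 0.6801), so (p, q)₂ = (4.7842, 1.2872).

(4.7842, 1.2872)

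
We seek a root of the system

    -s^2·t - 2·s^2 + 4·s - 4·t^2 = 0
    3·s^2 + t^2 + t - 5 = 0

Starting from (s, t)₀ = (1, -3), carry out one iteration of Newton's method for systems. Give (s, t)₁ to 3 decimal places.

At (1, -3): F = (-31.000, 4.000).
Jacobian J = [[-2·s·t - 4·s + 4, -s^2 - 8·t], [6·s, 2·t + 1]].
At the point, J = [[6.000, 23.000], [6.000, -5.000]] (det J = -168.000).
Solving J·Δ = −F gives Δ = (0.375, 1.250).
Then the next iterate is (s, t)₁ = (1.375, -1.750).

(1.375, -1.750)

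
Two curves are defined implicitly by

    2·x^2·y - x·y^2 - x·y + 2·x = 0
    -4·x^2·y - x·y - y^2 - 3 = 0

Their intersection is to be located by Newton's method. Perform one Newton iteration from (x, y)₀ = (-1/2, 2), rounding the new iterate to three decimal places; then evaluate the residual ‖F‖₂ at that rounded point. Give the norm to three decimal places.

At (-1/2, 2): F = (3.000, -8.000).
Jacobian J = [[4·x·y - y^2 - y + 2, 2·x^2 - 2·x·y - x], [-8·x·y - y, -4·x^2 - x - 2·y]].
At the point, J = [[-8.000, 3.000], [6.000, -4.500]] (det J = 18.000).
Solving J·Δ = −F gives Δ = (-0.583, -2.556).
Then the next iterate is (x, y)₁ = (-1.083, -0.556).
Re-evaluating at (-1.083, -0.556): F = (-3.73761, -1.30278), so ‖F‖₂ = 3.958.

3.958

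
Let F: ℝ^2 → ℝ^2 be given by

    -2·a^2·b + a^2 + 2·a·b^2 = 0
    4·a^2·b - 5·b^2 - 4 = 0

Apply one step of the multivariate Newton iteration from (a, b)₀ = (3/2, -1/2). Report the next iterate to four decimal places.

(1.4918, 0.1929)

At (3/2, -1/2): F = (5.2500, -9.7500).
Jacobian J = [[-4·a·b + 2·a + 2·b^2, -2·a^2 + 4·a·b], [8·a·b, 4·a^2 - 10·b]].
At the point, J = [[6.5000, -7.5000], [-6.0000, 14.0000]] (det J = 46.0000).
Solving J·Δ = −F gives Δ = (-0.0082, 0.6929).
Then the next iterate is (a, b)₁ = (1.4918, 0.1929).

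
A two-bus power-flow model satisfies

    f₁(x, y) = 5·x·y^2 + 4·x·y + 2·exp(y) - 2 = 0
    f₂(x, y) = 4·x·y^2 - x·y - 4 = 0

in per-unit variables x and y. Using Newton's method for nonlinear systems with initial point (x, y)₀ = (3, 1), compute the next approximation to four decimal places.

(-5.6096, 1.9918)

At (3, 1): F = (30.436564, 5.0000).
Jacobian J = [[5·y^2 + 4·y, 10·x·y + 4·x + 2·exp(y)], [4·y^2 - y, 8·x·y - x]].
At the point, J = [[9.0000, 47.436564], [3.0000, 21.0000]] (det J = 46.690309).
Solving J·Δ = −F gives Δ = (-8.6096, 0.9918).
Then the next iterate is (x, y)₁ = (-5.6096, 1.9918).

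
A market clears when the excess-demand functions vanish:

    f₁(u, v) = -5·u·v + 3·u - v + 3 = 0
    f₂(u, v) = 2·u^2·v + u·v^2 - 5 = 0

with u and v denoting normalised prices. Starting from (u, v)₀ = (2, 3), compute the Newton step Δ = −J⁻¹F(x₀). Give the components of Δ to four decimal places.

(0.5935, -2.8293)

At (2, 3): F = (-24.0000, 37.0000).
Jacobian J = [[-5·v + 3, -5·u - 1], [4·u·v + v^2, 2·u^2 + 2·u·v]].
At the point, J = [[-12.0000, -11.0000], [33.0000, 20.0000]] (det J = 123.0000).
Solving J·Δ = −F gives Δ = (0.5935, -2.8293).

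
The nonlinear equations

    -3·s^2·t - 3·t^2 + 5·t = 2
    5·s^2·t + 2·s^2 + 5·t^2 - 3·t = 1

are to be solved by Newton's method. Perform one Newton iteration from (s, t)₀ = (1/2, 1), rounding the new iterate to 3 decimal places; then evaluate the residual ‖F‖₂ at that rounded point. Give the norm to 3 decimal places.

0.564

At (1/2, 1): F = (-0.750, 2.750).
Jacobian J = [[-6·s·t, -3·s^2 - 6·t + 5], [10·s·t + 4·s, 5·s^2 + 10·t - 3]].
At the point, J = [[-3.000, -1.750], [7.000, 8.250]] (det J = -12.500).
Solving J·Δ = −F gives Δ = (-0.110, -0.240).
Then the next iterate is (s, t)₁ = (0.390, 0.760).
Re-evaluating at (0.390, 0.760): F = (-0.27959, 0.49018), so ‖F‖₂ = 0.564.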